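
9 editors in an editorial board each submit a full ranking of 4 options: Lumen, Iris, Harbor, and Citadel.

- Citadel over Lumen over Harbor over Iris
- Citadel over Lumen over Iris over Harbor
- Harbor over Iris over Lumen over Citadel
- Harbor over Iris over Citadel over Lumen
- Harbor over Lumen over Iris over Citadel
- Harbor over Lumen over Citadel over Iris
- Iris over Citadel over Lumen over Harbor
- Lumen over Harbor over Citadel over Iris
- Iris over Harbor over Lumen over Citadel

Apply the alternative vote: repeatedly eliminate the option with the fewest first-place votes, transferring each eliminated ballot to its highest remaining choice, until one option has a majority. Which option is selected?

Harbor

Round 1: Harbor 4, Iris 2, Citadel 2, Lumen 1. Lumen has the fewest and is eliminated.
Round 2: Harbor 5, Iris 2, Citadel 2. Harbor has a majority.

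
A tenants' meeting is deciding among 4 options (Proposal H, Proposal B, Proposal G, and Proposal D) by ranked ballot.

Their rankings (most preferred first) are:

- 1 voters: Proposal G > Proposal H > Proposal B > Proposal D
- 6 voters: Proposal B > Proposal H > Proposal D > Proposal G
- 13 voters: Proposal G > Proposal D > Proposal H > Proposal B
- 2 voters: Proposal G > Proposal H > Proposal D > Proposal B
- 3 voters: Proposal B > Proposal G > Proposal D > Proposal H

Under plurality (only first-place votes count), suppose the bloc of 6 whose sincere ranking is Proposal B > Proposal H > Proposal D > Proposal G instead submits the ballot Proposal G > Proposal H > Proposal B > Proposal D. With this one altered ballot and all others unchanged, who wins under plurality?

First-place totals with the altered ballot: Proposal H 0, Proposal B 3, Proposal G 22, Proposal D 0.
The winner is unchanged: still Proposal G.

Proposal G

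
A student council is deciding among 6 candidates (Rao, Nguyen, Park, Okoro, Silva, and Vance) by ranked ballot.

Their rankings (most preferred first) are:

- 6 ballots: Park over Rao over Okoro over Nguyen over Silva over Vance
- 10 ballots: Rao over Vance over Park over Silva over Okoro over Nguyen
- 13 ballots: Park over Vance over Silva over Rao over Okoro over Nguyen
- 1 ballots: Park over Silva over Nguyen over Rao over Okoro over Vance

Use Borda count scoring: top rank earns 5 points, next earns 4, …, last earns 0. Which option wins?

Park

Borda scores:
  Rao: 6·4 + 10·5 + 13·2 + 2 = 102
  Nguyen: 6·2 + 10·0 + 13·0 + 3 = 15
  Park: 6·5 + 10·3 + 13·5 + 5 = 130
  Okoro: 6·3 + 10·1 + 13·1 + 1 = 42
  Silva: 6·1 + 10·2 + 13·3 + 4 = 69
  Vance: 6·0 + 10·4 + 13·4 + 0 = 92
Park has the highest total.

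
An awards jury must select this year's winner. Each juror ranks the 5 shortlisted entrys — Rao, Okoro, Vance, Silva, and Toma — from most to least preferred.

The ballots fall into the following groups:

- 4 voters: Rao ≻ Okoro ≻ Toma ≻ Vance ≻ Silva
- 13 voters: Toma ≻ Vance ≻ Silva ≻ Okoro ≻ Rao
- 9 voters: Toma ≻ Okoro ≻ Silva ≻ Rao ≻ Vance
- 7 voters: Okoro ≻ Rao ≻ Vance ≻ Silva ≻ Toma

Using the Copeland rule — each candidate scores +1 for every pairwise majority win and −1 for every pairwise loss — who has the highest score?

Pairwise results:
  Rao vs Okoro: Okoro wins 29–4.
  Rao vs Vance: Rao wins 20–13.
  Rao vs Silva: Silva wins 22–11.
  Rao vs Toma: Toma wins 22–11.
  Okoro vs Vance: Okoro wins 20–13.
  Okoro vs Silva: Okoro wins 20–13.
  Okoro vs Toma: Toma wins 22–11.
  Vance vs Silva: Vance wins 24–9.
  Vance vs Toma: Toma wins 26–7.
  Silva vs Toma: Toma wins 26–7.
Copeland scores (wins − losses):
  Rao: 1 − 3 = -2
  Okoro: 3 − 1 = 2
  Vance: 1 − 3 = -2
  Silva: 1 − 3 = -2
  Toma: 4 − 0 = 4
Toma has the best Copeland score.

Toma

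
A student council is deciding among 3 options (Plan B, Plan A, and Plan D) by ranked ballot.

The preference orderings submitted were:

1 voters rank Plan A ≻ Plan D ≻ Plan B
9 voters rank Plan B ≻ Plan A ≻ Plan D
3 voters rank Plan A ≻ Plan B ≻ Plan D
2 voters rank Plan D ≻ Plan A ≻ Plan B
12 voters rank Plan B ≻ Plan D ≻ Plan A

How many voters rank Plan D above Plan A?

Ballots ranking Plan D above Plan A: 2+12 = 14.
Ballots ranking Plan A above Plan D: 1+9+3 = 13.
So 14 of 27 voters prefer Plan D to Plan A.

14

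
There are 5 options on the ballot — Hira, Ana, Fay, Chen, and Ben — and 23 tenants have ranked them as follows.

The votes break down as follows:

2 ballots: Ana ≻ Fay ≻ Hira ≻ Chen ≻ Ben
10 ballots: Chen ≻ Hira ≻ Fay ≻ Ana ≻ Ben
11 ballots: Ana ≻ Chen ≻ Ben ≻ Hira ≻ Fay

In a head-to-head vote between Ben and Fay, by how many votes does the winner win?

Ballots ranking Ben above Fay: 11.
Ballots ranking Fay above Ben: 2+10 = 12.
Fay wins 12–11, a margin of 1.

1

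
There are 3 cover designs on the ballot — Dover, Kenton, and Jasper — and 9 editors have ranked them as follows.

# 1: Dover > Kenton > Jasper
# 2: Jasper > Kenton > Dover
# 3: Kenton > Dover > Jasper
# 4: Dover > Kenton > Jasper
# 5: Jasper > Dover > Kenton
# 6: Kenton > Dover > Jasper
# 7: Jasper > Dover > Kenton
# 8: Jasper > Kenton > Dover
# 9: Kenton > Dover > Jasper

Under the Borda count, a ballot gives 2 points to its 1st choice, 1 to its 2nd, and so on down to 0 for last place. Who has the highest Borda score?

Kenton

Borda scores:
  Dover: 2 + 0 + 1 + 2 + 1 + 1 + 1 + 0 + 1 = 9
  Kenton: 1 + 1 + 2 + 1 + 0 + 2 + 0 + 1 + 2 = 10
  Jasper: 0 + 2 + 0 + 0 + 2 + 0 + 2 + 2 + 0 = 8
Kenton has the highest total.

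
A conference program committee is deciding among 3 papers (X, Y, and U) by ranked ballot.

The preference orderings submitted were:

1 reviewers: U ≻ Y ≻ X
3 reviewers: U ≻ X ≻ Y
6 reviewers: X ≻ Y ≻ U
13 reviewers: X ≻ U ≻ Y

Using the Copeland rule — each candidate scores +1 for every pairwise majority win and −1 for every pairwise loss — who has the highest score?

Pairwise results:
  X vs Y: X wins 22–1.
  X vs U: X wins 19–4.
  Y vs U: U wins 17–6.
Copeland scores (wins − losses):
  X: 2 − 0 = 2
  Y: 0 − 2 = -2
  U: 1 − 1 = 0
X has the best Copeland score.

X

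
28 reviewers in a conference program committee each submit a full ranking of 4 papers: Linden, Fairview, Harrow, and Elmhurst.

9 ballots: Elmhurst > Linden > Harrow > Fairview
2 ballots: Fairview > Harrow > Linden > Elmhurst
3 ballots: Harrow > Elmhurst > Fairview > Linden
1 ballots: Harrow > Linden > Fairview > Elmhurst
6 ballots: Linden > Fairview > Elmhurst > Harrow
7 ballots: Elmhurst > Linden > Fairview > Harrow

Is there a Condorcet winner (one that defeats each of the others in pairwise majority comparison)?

Yes

Head-to-head results (28 voters total):
Linden vs Fairview: Linden wins 23–5.
Linden vs Harrow: Linden wins 22–6.
Linden vs Elmhurst: Elmhurst wins 19–9.
Fairview vs Harrow: Fairview wins 15–13.
Fairview vs Elmhurst: Elmhurst wins 19–9.
Harrow vs Elmhurst: Elmhurst wins 22–6.
Elmhurst beats each rival — Linden (19–9), Fairview (19–9), Harrow (22–6) — so Elmhurst is the Condorcet winner.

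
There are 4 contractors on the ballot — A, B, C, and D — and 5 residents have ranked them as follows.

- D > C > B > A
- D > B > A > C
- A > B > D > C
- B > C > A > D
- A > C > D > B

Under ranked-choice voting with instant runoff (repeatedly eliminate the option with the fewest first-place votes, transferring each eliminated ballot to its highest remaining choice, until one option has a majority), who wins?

Round 1: A 2, D 2, B 1, C 0. C has the fewest and is eliminated.
Round 2: A 2, D 2, B 1. B has the fewest and is eliminated.
Round 3: A 3, D 2. A has a majority.

A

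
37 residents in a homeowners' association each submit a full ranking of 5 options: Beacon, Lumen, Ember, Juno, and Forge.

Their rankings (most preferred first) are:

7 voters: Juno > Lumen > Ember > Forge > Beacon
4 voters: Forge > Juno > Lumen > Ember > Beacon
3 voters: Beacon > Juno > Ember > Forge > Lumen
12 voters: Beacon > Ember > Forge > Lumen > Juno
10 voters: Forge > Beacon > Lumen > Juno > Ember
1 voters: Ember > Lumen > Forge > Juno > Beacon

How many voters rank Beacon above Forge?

15

Ballots ranking Beacon above Forge: 3+12 = 15.
Ballots ranking Forge above Beacon: 7+4+10+1 = 22.
So 15 of 37 voters prefer Beacon to Forge.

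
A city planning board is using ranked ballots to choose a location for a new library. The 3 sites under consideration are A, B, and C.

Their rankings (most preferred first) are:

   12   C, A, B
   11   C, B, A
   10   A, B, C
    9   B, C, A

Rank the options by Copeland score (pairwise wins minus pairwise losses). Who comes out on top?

Pairwise results:
  A vs B: A wins 22–20.
  A vs C: C wins 32–10.
  B vs C: C wins 23–19.
Copeland scores (wins − losses):
  A: 1 − 1 = 0
  B: 0 − 2 = -2
  C: 2 − 0 = 2
C has the best Copeland score.

C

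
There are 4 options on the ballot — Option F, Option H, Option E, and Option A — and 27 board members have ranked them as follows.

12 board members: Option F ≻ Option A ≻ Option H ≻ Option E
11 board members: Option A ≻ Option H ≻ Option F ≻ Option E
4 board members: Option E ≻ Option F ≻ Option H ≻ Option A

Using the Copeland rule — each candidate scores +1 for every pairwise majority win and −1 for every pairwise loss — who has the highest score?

Pairwise results:
  Option F vs Option H: Option F wins 16–11.
  Option F vs Option E: Option F wins 23–4.
  Option F vs Option A: Option F wins 16–11.
  Option H vs Option E: Option H wins 23–4.
  Option H vs Option A: Option A wins 23–4.
  Option E vs Option A: Option A wins 23–4.
Copeland scores (wins − losses):
  Option F: 3 − 0 = 3
  Option H: 1 − 2 = -1
  Option E: 0 − 3 = -3
  Option A: 2 − 1 = 1
Option F has the best Copeland score.

Option F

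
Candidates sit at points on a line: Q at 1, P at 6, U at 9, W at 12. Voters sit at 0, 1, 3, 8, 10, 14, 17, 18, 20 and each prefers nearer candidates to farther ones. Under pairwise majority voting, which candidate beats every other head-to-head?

U

With single-peaked preferences on a line, the Condorcet winner is the candidate closest to the median voter.
The median voter (position 10) is closest to U at 9.
Check: U vs W — voters closer to U: 5 of 9.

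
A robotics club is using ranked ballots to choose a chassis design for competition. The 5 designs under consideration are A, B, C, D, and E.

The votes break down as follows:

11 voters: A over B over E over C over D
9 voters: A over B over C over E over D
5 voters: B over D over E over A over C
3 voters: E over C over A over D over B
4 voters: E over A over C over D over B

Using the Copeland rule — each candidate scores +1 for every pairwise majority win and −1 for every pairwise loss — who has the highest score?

A

Pairwise results:
  A vs B: A wins 27–5.
  A vs C: A wins 29–3.
  A vs D: A wins 27–5.
  A vs E: A wins 20–12.
  B vs C: B wins 25–7.
  B vs D: B wins 25–7.
  B vs E: B wins 25–7.
  C vs D: C wins 27–5.
  C vs E: E wins 23–9.
  D vs E: E wins 27–5.
Copeland scores (wins − losses):
  A: 4 − 0 = 4
  B: 3 − 1 = 2
  C: 1 − 3 = -2
  D: 0 − 4 = -4
  E: 2 − 2 = 0
A has the best Copeland score.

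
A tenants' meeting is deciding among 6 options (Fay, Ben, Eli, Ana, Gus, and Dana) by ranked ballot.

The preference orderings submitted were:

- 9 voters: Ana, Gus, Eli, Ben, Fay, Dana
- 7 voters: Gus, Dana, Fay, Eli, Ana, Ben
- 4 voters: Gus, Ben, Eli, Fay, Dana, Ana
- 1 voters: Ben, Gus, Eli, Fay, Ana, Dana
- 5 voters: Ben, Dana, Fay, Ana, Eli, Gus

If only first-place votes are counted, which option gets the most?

Gus

First-place vote totals:
  Fay: 0
  Ben: 6
  Eli: 0
  Ana: 9
  Gus: 11
  Dana: 0
Gus has the most first-place votes.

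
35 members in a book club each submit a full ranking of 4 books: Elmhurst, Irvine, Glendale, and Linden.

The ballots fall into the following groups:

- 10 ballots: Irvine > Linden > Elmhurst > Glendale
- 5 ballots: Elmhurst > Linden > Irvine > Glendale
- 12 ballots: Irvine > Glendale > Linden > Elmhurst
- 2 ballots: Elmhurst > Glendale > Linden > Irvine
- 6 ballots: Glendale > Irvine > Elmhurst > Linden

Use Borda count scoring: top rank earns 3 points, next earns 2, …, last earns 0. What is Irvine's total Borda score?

Borda scores:
  Elmhurst: 10·1 + 5·3 + 12·0 + 2·3 + 6·1 = 37
  Irvine: 10·3 + 5·1 + 12·3 + 2·0 + 6·2 = 83
  Glendale: 10·0 + 5·0 + 12·2 + 2·2 + 6·3 = 46
  Linden: 10·2 + 5·2 + 12·1 + 2·1 + 6·0 = 44

83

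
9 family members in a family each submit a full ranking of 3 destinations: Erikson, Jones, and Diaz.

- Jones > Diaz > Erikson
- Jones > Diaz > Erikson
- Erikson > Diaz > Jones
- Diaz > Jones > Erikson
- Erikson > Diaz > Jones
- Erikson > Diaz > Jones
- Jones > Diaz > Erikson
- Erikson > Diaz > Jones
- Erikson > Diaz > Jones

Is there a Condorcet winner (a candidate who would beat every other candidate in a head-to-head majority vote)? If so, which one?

Erikson

Head-to-head results (9 voters total):
Erikson vs Jones: Erikson wins 5–4.
Erikson vs Diaz: Erikson wins 5–4.
Jones vs Diaz: Diaz wins 6–3.
Erikson beats each rival — Jones (5–4), Diaz (5–4) — so Erikson is the Condorcet winner.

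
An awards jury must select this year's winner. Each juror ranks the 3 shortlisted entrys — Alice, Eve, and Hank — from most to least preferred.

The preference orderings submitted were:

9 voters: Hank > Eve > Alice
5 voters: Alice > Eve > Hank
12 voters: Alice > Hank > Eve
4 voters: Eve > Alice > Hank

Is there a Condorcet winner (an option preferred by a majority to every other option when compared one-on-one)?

Head-to-head results (30 voters total):
Alice vs Eve: Alice wins 17–13.
Alice vs Hank: Alice wins 21–9.
Eve vs Hank: Hank wins 21–9.
Alice beats each rival — Eve (17–13), Hank (21–9) — so Alice is the Condorcet winner.

Yes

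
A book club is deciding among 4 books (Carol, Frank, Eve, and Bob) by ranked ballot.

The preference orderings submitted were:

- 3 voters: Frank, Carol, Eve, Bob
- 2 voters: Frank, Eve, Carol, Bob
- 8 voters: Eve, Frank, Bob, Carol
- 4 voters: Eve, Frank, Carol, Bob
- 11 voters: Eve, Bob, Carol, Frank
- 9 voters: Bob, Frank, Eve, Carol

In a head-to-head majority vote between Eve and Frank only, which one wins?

Ballots ranking Eve above Frank: 8+4+11 = 23.
Ballots ranking Frank above Eve: 3+2+9 = 14.
Eve wins the head-to-head, 23–14.

Eve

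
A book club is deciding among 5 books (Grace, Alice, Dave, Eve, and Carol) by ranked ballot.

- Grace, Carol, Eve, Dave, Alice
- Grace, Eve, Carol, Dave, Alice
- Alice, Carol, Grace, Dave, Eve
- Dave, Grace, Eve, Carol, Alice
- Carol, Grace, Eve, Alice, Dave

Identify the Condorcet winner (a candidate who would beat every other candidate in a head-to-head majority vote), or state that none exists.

Grace

Head-to-head results (5 voters total):
Grace vs Alice: Grace wins 4–1.
Grace vs Dave: Grace wins 4–1.
Grace vs Eve: Grace wins 5–0.
Grace vs Carol: Grace wins 3–2.
Alice vs Dave: Dave wins 3–2.
Alice vs Eve: Eve wins 4–1.
Alice vs Carol: Carol wins 4–1.
Dave vs Eve: Eve wins 3–2.
Dave vs Carol: Carol wins 4–1.
Eve vs Carol: Carol wins 3–2.
Grace beats each rival — Alice (4–1), Dave (4–1), Eve (5–0), Carol (3–2) — so Grace is the Condorcet winner.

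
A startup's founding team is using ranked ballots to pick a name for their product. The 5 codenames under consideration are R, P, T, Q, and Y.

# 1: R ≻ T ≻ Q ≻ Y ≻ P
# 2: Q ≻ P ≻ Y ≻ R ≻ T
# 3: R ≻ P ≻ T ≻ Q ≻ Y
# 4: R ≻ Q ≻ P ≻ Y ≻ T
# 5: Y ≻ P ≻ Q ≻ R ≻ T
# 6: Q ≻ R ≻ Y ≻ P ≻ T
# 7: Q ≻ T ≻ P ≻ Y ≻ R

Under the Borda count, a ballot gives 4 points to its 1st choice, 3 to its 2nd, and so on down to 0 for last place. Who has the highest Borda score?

Q

Borda scores:
  R: 4 + 1 + 4 + 4 + 1 + 3 + 0 = 17
  P: 0 + 3 + 3 + 2 + 3 + 1 + 2 = 14
  T: 3 + 0 + 2 + 0 + 0 + 0 + 3 = 8
  Q: 2 + 4 + 1 + 3 + 2 + 4 + 4 = 20
  Y: 1 + 2 + 0 + 1 + 4 + 2 + 1 = 11
Q has the highest total.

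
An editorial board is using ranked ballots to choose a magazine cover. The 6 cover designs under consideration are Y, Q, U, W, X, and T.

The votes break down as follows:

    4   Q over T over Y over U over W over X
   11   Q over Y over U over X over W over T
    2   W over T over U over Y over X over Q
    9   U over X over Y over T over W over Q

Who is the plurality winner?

Q

First-place vote totals:
  Y: 0
  Q: 15
  U: 9
  W: 2
  X: 0
  T: 0
Q has the most first-place votes.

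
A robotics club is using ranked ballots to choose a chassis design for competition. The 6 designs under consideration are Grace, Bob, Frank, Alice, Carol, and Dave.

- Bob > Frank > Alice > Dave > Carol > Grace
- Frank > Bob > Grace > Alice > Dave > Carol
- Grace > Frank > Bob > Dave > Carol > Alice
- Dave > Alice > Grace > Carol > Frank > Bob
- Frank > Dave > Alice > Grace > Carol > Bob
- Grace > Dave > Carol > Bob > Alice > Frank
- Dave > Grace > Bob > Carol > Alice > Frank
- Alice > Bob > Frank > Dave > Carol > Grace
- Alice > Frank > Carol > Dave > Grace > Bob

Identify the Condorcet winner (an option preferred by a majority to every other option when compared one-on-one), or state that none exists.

There is no Condorcet winner

Head-to-head results (9 voters total):
Grace vs Bob: Grace wins 6–3.
Grace vs Frank: Frank wins 5–4.
Grace vs Alice: Alice wins 5–4.
Grace vs Carol: Grace wins 6–3.
Grace vs Dave: Dave wins 6–3.
Bob vs Frank: Frank wins 5–4.
Bob vs Alice: Bob wins 5–4.
Bob vs Carol: Bob wins 5–4.
Bob vs Dave: Dave wins 5–4.
Frank vs Alice: Alice wins 5–4.
Frank vs Carol: Frank wins 6–3.
Frank vs Dave: Frank wins 6–3.
Alice vs Carol: Alice wins 6–3.
Alice vs Dave: Dave wins 5–4.
Carol vs Dave: Dave wins 8–1.
No candidate beats all others: Grace beats Bob beats Alice beats Grace, a majority cycle.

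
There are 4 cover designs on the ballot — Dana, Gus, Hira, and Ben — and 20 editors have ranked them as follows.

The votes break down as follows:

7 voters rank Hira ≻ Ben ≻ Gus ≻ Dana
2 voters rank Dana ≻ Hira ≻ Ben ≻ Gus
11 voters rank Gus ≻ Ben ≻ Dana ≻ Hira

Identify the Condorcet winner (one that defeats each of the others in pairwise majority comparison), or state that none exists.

Head-to-head results (20 voters total):
Dana vs Gus: Gus wins 18–2.
Dana vs Hira: Dana wins 13–7.
Dana vs Ben: Ben wins 18–2.
Gus vs Hira: Gus wins 11–9.
Gus vs Ben: Gus wins 11–9.
Hira vs Ben: Ben wins 11–9.
Gus beats each rival — Dana (18–2), Hira (11–9), Ben (11–9) — so Gus is the Condorcet winner.

Gus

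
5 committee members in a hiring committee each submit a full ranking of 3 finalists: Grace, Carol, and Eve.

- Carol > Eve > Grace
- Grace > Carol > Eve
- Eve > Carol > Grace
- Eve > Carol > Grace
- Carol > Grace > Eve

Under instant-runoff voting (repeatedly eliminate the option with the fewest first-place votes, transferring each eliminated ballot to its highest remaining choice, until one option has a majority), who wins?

Round 1: Carol 2, Eve 2, Grace 1. Grace has the fewest and is eliminated.
Round 2: Carol 3, Eve 2. Carol has a majority.

Carol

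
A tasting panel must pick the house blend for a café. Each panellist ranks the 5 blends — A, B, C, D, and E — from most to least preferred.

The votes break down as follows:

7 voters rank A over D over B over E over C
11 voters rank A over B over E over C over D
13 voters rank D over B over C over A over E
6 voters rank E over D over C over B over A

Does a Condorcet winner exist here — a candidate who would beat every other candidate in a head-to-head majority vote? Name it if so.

Head-to-head results (37 voters total):
A vs B: B wins 19–18.
A vs C: C wins 19–18.
A vs D: D wins 19–18.
A vs E: A wins 31–6.
B vs C: B wins 31–6.
B vs D: D wins 26–11.
B vs E: B wins 31–6.
C vs D: D wins 26–11.
C vs E: E wins 24–13.
D vs E: D wins 20–17.
D beats each rival — A (19–18), B (26–11), C (26–11), E (20–17) — so D is the Condorcet winner.

D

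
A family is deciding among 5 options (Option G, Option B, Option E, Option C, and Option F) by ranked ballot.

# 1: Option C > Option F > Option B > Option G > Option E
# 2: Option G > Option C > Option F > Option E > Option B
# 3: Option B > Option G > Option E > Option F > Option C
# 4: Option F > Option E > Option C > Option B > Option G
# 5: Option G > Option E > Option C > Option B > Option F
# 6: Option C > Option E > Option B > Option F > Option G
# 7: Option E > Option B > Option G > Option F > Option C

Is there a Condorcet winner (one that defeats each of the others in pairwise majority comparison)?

Head-to-head results (7 voters total):
Option G vs Option B: Option B wins 5–2.
Option G vs Option E: Option G wins 4–3.
Option G vs Option C: Option G wins 4–3.
Option G vs Option F: Option G wins 4–3.
Option B vs Option E: Option E wins 5–2.
Option B vs Option C: Option C wins 5–2.
Option B vs Option F: Option B wins 4–3.
Option E vs Option C: Option E wins 4–3.
Option E vs Option F: Option E wins 4–3.
Option C vs Option F: Option C wins 4–3.
No candidate beats all others: Option G beats Option E beats Option B beats Option G, a majority cycle.

No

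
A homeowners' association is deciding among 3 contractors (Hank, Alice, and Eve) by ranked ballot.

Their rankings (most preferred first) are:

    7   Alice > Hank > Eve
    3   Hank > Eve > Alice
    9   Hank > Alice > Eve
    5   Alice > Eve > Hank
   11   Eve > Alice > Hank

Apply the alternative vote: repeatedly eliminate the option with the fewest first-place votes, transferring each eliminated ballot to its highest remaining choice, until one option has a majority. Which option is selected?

Alice

Round 1: Hank 12, Alice 12, Eve 11. Eve has the fewest and is eliminated.
Round 2: Alice 23, Hank 12. Alice has a majority.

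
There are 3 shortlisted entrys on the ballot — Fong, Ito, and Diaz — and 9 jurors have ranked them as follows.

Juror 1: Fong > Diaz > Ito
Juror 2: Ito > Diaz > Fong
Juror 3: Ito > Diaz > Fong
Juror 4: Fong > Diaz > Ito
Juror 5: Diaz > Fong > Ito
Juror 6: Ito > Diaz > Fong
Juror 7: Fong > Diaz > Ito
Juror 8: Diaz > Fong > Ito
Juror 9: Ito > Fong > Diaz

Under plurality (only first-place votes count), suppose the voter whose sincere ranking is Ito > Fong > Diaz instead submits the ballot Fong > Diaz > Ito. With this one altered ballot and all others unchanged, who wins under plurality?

First-place totals with the altered ballot: Fong 4, Ito 3, Diaz 2.
The switch changes the winner from Ito to Fong.

Fong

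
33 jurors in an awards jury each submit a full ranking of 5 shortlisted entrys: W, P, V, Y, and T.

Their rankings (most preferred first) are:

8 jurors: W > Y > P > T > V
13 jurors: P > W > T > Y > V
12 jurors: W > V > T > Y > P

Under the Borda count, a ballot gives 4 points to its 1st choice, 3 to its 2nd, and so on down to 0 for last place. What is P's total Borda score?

Borda scores:
  W: 8·4 + 13·3 + 12·4 = 119
  P: 8·2 + 13·4 + 12·0 = 68
  V: 8·0 + 13·0 + 12·3 = 36
  Y: 8·3 + 13·1 + 12·1 = 49
  T: 8·1 + 13·2 + 12·2 = 58

68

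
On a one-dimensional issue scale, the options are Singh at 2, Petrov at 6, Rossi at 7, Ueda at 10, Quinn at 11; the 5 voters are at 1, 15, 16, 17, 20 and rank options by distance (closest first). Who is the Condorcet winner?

Quinn

With single-peaked preferences on a line, the Condorcet winner is the candidate closest to the median voter.
The median voter (position 16) is closest to Quinn at 11.
Check: Quinn vs Singh — voters closer to Quinn: 4 of 5.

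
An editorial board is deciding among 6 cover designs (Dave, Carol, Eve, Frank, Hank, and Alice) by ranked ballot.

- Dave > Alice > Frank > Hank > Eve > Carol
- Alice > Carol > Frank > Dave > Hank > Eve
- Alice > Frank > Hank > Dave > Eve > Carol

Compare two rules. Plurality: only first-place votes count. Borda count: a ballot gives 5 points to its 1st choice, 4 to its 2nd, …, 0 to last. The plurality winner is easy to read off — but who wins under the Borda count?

Plurality first-place counts: Dave 1, Carol 0, Eve 0, Frank 0, Hank 0, Alice 2 → Alice.
Borda totals: Dave 9, Carol 4, Eve 2, Frank 10, Hank 6, Alice 14 → Alice.

Alice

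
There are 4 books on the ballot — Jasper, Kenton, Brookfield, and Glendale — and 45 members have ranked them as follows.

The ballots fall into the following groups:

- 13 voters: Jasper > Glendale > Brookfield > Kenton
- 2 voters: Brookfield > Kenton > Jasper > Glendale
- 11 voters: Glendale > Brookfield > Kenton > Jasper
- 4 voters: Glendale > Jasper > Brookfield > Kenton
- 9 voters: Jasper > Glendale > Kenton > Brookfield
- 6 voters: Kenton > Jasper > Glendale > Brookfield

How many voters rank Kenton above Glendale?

Ballots ranking Kenton above Glendale: 2+6 = 8.
Ballots ranking Glendale above Kenton: 13+11+4+9 = 37.
So 8 of 45 voters prefer Kenton to Glendale.

8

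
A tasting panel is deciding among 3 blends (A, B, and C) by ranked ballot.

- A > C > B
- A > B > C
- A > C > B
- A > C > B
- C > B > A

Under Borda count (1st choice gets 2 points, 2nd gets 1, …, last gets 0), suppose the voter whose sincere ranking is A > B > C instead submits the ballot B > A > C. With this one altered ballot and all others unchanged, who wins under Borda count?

A

Borda totals with the altered ballot: A 7, B 3, C 5.
The winner is unchanged: still A.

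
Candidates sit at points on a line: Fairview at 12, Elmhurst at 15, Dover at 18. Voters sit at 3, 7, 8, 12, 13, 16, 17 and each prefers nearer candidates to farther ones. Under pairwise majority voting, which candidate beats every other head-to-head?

Fairview

With single-peaked preferences on a line, the Condorcet winner is the candidate closest to the median voter.
The median voter (position 12) is closest to Fairview at 12.
Check: Fairview vs Dover — voters closer to Fairview: 5 of 7.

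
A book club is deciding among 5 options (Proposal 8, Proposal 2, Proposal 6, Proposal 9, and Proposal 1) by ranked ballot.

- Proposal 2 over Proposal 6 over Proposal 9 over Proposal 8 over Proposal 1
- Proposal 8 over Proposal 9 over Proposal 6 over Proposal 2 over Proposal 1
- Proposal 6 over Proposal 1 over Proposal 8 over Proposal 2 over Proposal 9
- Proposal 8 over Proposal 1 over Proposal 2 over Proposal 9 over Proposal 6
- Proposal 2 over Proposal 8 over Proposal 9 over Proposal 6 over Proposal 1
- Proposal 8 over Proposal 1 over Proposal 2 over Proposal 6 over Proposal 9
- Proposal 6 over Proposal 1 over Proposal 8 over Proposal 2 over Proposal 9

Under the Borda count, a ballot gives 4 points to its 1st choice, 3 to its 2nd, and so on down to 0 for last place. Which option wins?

Proposal 8

Borda scores:
  Proposal 8: 1 + 4 + 2 + 4 + 3 + 4 + 2 = 20
  Proposal 2: 4 + 1 + 1 + 2 + 4 + 2 + 1 = 15
  Proposal 6: 3 + 2 + 4 + 0 + 1 + 1 + 4 = 15
  Proposal 9: 2 + 3 + 0 + 1 + 2 + 0 + 0 = 8
  Proposal 1: 0 + 0 + 3 + 3 + 0 + 3 + 3 = 12
Proposal 8 has the highest total.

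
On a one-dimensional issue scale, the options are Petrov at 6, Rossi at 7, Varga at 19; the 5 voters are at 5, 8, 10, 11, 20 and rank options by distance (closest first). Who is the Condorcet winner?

With single-peaked preferences on a line, the Condorcet winner is the candidate closest to the median voter.
The median voter (position 10) is closest to Rossi at 7.
Check: Rossi vs Petrov — voters closer to Rossi: 4 of 5.

Rossi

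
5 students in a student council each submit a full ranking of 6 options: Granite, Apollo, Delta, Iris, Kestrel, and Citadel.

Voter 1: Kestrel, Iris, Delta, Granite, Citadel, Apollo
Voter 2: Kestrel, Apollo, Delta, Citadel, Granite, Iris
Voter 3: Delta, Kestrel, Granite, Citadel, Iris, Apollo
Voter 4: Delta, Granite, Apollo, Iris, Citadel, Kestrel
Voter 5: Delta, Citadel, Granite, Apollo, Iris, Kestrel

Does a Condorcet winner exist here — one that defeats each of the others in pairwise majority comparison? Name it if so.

Head-to-head results (5 voters total):
Granite vs Apollo: Granite wins 4–1.
Granite vs Delta: Delta wins 5–0.
Granite vs Iris: Granite wins 4–1.
Granite vs Kestrel: Kestrel wins 3–2.
Granite vs Citadel: Granite wins 3–2.
Apollo vs Delta: Delta wins 4–1.
Apollo vs Iris: Apollo wins 3–2.
Apollo vs Kestrel: Kestrel wins 3–2.
Apollo vs Citadel: Citadel wins 3–2.
Delta vs Iris: Delta wins 4–1.
Delta vs Kestrel: Delta wins 3–2.
Delta vs Citadel: Delta wins 5–0.
Iris vs Kestrel: Kestrel wins 3–2.
Iris vs Citadel: Citadel wins 3–2.
Kestrel vs Citadel: Kestrel wins 3–2.
Delta beats each rival — Granite (5–0), Apollo (4–1), Iris (4–1), Kestrel (3–2), Citadel (5–0) — so Delta is the Condorcet winner.

Delta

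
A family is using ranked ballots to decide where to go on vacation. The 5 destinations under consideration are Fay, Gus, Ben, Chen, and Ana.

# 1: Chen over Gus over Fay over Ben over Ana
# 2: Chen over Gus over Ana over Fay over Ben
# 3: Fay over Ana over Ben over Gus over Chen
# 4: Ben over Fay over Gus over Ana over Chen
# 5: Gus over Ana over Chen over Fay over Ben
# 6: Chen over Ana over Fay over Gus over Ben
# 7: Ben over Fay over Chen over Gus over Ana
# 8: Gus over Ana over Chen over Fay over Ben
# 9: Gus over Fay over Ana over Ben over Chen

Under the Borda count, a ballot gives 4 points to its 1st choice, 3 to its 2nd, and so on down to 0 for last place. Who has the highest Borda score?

Borda scores:
  Fay: 2 + 1 + 4 + 3 + 1 + 2 + 3 + 1 + 3 = 20
  Gus: 3 + 3 + 1 + 2 + 4 + 1 + 1 + 4 + 4 = 23
  Ben: 1 + 0 + 2 + 4 + 0 + 0 + 4 + 0 + 1 = 12
  Chen: 4 + 4 + 0 + 0 + 2 + 4 + 2 + 2 + 0 = 18
  Ana: 0 + 2 + 3 + 1 + 3 + 3 + 0 + 3 + 2 = 17
Gus has the highest total.

Gus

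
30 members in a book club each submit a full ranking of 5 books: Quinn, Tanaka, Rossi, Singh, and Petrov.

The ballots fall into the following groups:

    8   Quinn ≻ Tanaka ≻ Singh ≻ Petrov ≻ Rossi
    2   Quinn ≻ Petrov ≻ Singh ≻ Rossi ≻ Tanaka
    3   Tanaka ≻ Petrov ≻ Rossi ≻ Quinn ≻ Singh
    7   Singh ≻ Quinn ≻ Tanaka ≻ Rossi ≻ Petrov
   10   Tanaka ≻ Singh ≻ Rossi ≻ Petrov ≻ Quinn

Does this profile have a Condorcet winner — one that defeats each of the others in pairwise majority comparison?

No

Head-to-head results (30 voters total):
Quinn vs Tanaka: Quinn wins 17–13.
Quinn vs Rossi: Quinn wins 17–13.
Quinn vs Singh: Singh wins 17–13.
Quinn vs Petrov: Quinn wins 17–13.
Tanaka vs Rossi: Tanaka wins 28–2.
Tanaka vs Singh: Tanaka wins 21–9.
Tanaka vs Petrov: Tanaka wins 28–2.
Rossi vs Singh: Singh wins 27–3.
Rossi vs Petrov: Rossi wins 17–13.
Singh vs Petrov: Singh wins 25–5.
No candidate beats all others: Quinn beats Tanaka beats Singh beats Quinn, a majority cycle.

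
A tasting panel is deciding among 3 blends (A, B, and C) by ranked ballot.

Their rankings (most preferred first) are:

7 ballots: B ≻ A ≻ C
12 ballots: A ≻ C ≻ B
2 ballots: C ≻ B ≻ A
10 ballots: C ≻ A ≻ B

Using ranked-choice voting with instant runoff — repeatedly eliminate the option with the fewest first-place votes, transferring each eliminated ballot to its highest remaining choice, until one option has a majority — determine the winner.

Round 1: A 12, C 12, B 7. B has the fewest and is eliminated.
Round 2: A 19, C 12. A has a majority.

A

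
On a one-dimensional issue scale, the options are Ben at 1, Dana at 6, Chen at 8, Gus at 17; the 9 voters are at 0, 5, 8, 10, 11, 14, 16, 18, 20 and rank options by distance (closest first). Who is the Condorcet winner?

Chen

With single-peaked preferences on a line, the Condorcet winner is the candidate closest to the median voter.
The median voter (position 11) is closest to Chen at 8.
Check: Chen vs Ben — voters closer to Chen: 8 of 9.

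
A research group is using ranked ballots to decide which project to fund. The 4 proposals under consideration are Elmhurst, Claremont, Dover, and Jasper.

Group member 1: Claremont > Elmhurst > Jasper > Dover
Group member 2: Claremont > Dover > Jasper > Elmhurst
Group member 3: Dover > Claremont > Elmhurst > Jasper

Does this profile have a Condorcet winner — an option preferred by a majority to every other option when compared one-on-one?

Head-to-head results (3 voters total):
Elmhurst vs Claremont: Claremont wins 3–0.
Elmhurst vs Dover: Dover wins 2–1.
Elmhurst vs Jasper: Elmhurst wins 2–1.
Claremont vs Dover: Claremont wins 2–1.
Claremont vs Jasper: Claremont wins 3–0.
Dover vs Jasper: Dover wins 2–1.
Claremont beats each rival — Elmhurst (3–0), Dover (2–1), Jasper (3–0) — so Claremont is the Condorcet winner.

Yes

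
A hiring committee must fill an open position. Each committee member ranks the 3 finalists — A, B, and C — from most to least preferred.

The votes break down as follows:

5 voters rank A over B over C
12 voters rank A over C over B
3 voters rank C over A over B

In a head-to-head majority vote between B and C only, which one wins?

Ballots ranking B above C: 5.
Ballots ranking C above B: 12+3 = 15.
C wins the head-to-head, 15–5.

C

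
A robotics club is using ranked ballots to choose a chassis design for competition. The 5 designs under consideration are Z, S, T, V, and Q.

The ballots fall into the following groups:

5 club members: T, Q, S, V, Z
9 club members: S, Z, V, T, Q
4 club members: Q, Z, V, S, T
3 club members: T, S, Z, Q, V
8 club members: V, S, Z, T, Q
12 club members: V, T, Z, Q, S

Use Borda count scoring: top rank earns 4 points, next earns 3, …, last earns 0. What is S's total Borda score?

83

Borda scores:
  Z: 5·0 + 9·3 + 4·3 + 3·2 + 8·2 + 12·2 = 85
  S: 5·2 + 9·4 + 4·1 + 3·3 + 8·3 + 12·0 = 83
  T: 5·4 + 9·1 + 4·0 + 3·4 + 8·1 + 12·3 = 85
  V: 5·1 + 9·2 + 4·2 + 3·0 + 8·4 + 12·4 = 111
  Q: 5·3 + 9·0 + 4·4 + 3·1 + 8·0 + 12·1 = 46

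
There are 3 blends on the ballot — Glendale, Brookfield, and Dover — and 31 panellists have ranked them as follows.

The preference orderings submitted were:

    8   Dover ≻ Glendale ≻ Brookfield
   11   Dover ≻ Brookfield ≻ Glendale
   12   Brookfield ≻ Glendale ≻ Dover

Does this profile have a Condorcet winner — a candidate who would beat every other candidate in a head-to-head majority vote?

Yes

Head-to-head results (31 voters total):
Glendale vs Brookfield: Brookfield wins 23–8.
Glendale vs Dover: Dover wins 19–12.
Brookfield vs Dover: Dover wins 19–12.
Dover beats each rival — Glendale (19–12), Brookfield (19–12) — so Dover is the Condorcet winner.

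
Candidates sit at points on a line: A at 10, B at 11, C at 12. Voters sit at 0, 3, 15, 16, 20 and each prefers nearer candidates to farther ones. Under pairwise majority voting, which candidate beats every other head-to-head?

C

With single-peaked preferences on a line, the Condorcet winner is the candidate closest to the median voter.
The median voter (position 15) is closest to C at 12.
Check: C vs A — voters closer to C: 3 of 5.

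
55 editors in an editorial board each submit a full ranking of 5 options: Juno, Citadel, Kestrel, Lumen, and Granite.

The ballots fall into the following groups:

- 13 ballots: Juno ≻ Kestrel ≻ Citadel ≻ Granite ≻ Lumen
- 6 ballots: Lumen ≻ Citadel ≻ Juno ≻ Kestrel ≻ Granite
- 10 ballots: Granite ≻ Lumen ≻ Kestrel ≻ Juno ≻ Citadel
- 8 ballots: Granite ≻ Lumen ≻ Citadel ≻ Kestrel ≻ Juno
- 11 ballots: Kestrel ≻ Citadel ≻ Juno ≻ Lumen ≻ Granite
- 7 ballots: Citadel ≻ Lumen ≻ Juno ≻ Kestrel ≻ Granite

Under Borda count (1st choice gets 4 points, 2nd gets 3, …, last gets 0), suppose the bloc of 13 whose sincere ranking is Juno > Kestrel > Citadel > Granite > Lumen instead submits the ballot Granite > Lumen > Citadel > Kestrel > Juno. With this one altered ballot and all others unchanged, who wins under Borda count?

Borda totals with the altered ballot: Juno 58, Citadel 121, Kestrel 98, Lumen 149, Granite 124.
The switch changes the winner from Kestrel to Lumen.

Lumen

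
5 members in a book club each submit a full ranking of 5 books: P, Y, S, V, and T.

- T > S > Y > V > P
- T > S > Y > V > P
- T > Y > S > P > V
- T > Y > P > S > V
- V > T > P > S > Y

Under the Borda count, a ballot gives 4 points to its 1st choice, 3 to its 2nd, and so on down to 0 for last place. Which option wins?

Borda scores:
  P: 0 + 0 + 1 + 2 + 2 = 5
  Y: 2 + 2 + 3 + 3 + 0 = 10
  S: 3 + 3 + 2 + 1 + 1 = 10
  V: 1 + 1 + 0 + 0 + 4 = 6
  T: 4 + 4 + 4 + 4 + 3 = 19
T has the highest total.

T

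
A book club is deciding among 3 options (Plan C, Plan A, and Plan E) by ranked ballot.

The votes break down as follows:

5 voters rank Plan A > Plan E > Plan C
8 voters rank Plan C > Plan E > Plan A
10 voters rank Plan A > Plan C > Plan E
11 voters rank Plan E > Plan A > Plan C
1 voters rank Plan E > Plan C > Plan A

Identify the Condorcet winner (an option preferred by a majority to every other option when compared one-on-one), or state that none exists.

Head-to-head results (35 voters total):
Plan C vs Plan A: Plan A wins 26–9.
Plan C vs Plan E: Plan C wins 18–17.
Plan A vs Plan E: Plan E wins 20–15.
No candidate beats all others: Plan C beats Plan E beats Plan A beats Plan C, a majority cycle.

No Condorcet winner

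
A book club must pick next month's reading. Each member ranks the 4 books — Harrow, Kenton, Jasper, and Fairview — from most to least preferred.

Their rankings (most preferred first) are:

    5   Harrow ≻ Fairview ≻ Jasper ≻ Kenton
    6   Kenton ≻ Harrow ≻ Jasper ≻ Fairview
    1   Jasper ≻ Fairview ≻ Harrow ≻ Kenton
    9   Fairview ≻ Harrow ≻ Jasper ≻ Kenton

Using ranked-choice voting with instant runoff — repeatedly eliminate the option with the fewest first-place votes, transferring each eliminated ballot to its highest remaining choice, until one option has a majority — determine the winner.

Round 1: Fairview 9, Kenton 6, Harrow 5, Jasper 1. Jasper has the fewest and is eliminated.
Round 2: Fairview 10, Kenton 6, Harrow 5. Harrow has the fewest and is eliminated.
Round 3: Fairview 15, Kenton 6. Fairview has a majority.

Fairview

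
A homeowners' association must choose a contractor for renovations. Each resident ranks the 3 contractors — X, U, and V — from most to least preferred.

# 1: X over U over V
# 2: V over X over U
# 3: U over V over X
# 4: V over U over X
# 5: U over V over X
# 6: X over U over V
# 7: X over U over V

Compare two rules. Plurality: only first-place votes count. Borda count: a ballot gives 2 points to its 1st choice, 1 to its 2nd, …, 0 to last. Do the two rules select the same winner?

Plurality first-place counts: X 3, U 2, V 2 → X.
Borda totals: X 7, U 8, V 6 → U.
The two rules disagree: plurality picks X, Borda picks U.

No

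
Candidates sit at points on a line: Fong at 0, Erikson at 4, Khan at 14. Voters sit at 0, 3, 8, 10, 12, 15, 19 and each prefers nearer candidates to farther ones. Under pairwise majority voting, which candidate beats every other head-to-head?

With single-peaked preferences on a line, the Condorcet winner is the candidate closest to the median voter.
The median voter (position 10) is closest to Khan at 14.
Check: Khan vs Fong — voters closer to Khan: 5 of 7.

Khan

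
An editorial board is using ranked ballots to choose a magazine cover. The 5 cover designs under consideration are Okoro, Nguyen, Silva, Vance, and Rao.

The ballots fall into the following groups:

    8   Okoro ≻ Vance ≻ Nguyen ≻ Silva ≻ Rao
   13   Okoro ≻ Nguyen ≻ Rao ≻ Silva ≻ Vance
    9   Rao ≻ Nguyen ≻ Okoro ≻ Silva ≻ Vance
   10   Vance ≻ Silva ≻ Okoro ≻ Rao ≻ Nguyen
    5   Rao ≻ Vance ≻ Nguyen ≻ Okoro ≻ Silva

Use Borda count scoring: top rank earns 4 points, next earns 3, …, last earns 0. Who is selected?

Borda scores:
  Okoro: 8·4 + 13·4 + 9·2 + 10·2 + 5·1 = 127
  Nguyen: 8·2 + 13·3 + 9·3 + 10·0 + 5·2 = 92
  Silva: 8·1 + 13·1 + 9·1 + 10·3 + 5·0 = 60
  Vance: 8·3 + 13·0 + 9·0 + 10·4 + 5·3 = 79
  Rao: 8·0 + 13·2 + 9·4 + 10·1 + 5·4 = 92
Okoro has the highest total.

Okoro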